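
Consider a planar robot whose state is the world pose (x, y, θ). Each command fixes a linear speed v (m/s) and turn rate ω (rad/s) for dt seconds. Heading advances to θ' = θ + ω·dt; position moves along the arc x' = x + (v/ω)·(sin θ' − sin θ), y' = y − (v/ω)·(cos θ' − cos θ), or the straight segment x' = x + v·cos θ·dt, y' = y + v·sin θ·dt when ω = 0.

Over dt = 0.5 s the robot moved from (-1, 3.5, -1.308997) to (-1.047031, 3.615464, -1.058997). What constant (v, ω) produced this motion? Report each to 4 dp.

v = -0.2500, ω = 0.5000

Δθ = -1.058997 − -1.308997 = 0.250000
ω = Δθ/dt = 0.250000/0.5 = 0.5000
R = −Δy/(cos θ' − cos θ) = -0.5000
v = R·ω = -0.5000·0.5000 = -0.2500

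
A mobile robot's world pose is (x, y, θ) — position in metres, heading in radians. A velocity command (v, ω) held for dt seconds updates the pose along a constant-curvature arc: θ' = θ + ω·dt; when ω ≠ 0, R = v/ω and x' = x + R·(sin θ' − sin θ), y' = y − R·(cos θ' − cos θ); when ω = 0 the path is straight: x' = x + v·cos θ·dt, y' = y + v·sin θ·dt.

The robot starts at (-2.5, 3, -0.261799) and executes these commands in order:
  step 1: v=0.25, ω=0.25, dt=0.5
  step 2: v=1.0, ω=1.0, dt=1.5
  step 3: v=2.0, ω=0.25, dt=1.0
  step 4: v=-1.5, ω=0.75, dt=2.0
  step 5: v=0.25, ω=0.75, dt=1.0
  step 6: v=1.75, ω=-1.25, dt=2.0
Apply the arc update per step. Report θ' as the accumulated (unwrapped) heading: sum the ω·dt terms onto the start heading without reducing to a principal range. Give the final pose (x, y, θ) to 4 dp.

step 1: θ'=-0.1368 (R=1.0000) → pose (-2.3776, 2.9753, -0.1368)
step 2: θ'=1.3632 (R=1.0000) → pose (-1.2627, 3.7598, 1.3632)
step 3: θ'=1.6132 (R=8.0000) → pose (-1.0981, 5.7478, 1.6132)
step 4: θ'=3.1132 (R=-2.0000) → pose (0.8433, 3.8334, 3.1132)
step 5: θ'=3.8632 (R=0.3333) → pose (0.6137, 3.7505, 3.8632)
step 6: θ'=1.3632 (R=-1.4000) → pose (-1.6811, 5.0900, 1.3632)

(-1.6811, 5.0900, 1.3632)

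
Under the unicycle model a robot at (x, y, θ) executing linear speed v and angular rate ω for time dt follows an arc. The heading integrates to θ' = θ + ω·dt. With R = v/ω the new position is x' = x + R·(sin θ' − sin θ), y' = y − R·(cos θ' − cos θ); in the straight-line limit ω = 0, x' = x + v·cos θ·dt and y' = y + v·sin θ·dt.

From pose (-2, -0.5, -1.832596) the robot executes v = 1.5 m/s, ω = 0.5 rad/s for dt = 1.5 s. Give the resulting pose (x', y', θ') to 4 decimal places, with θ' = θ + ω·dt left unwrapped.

(-1.7518, -2.6836, -1.0826)

θ' = -1.8326 + 0.5·1.5 = -1.0826
R = v/ω = 1.5/0.5 = 3.0000
x' = -2 + 3.0000·(sin -1.0826 − sin -1.8326) = -1.7518
y' = -0.5 − 3.0000·(cos -1.0826 − cos -1.8326) = -2.6836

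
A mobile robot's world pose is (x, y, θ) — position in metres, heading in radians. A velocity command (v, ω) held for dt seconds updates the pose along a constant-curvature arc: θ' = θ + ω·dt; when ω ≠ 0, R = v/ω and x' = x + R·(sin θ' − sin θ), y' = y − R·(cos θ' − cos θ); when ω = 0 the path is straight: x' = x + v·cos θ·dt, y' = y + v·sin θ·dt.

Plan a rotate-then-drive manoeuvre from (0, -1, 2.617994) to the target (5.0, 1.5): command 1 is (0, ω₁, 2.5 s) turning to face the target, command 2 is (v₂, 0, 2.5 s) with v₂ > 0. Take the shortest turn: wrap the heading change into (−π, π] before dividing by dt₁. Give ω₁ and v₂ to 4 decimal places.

ω₁ = -0.8617, v₂ = 2.2361

heading to target = atan2(1.5−-1, 5−0) = 0.4636
Δθ = wrap(0.4636 − 2.6180) = -2.1543; ω₁ = Δθ/dt₁ = -0.8617
distance = √((5−0)² + (1.5−-1)²) = 5.5902; v₂ = distance/dt₂ = 2.2361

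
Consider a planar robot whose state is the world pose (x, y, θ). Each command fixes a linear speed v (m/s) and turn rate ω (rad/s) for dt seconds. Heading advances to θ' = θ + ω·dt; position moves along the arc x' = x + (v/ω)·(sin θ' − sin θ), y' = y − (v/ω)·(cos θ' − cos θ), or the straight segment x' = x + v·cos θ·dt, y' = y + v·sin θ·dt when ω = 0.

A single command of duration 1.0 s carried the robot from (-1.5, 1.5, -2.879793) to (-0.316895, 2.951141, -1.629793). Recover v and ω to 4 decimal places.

Δθ = -1.629793 − -2.879793 = 1.250000
ω = Δθ/dt = 1.250000/1.0 = 1.2500
R = −Δy/(cos θ' − cos θ) = -1.6000
v = R·ω = -1.6000·1.2500 = -2.0000

v = -2.0000, ω = 1.2500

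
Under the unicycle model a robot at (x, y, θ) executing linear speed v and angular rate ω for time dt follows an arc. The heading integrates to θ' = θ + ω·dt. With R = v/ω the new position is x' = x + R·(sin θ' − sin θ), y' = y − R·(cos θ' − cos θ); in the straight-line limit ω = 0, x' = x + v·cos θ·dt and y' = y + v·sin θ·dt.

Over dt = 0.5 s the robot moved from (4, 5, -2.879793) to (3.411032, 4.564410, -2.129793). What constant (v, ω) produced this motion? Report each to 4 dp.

Δθ = -2.129793 − -2.879793 = 0.750000
ω = Δθ/dt = 0.750000/0.5 = 1.5000
R = Δx/(sin θ' − sin θ) = 1.0000
v = R·ω = 1.0000·1.5000 = 1.5000

v = 1.5000, ω = 1.5000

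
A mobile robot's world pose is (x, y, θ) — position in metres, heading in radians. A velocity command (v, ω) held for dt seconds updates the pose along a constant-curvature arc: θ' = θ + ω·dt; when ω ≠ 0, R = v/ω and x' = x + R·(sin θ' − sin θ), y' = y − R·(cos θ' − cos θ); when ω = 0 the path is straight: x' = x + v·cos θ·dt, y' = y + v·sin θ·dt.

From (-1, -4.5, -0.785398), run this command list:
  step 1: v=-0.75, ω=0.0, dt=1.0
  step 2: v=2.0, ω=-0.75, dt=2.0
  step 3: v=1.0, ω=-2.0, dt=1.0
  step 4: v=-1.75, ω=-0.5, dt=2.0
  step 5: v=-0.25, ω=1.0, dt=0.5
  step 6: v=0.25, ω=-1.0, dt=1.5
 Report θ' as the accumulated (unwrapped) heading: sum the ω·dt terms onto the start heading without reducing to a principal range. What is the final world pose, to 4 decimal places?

step 1: θ'=-0.7854 (straight) → pose (-1.5303, -3.9697, -0.7854)
step 2: θ'=-2.2854 (R=-2.6667) → pose (-1.4017, -7.6028, -2.2854)
step 3: θ'=-4.2854 (R=-0.5000) → pose (-2.2345, -7.4822, -4.2854)
step 4: θ'=-5.2854 (R=3.5000) → pose (-2.4793, -10.8292, -5.2854)
step 5: θ'=-4.7854 (R=-0.2500) → pose (-2.5185, -10.9466, -4.7854)
step 6: θ'=-6.2854 (R=-0.2500) → pose (-2.2686, -10.7148, -6.2854)

(-2.2686, -10.7148, -6.2854)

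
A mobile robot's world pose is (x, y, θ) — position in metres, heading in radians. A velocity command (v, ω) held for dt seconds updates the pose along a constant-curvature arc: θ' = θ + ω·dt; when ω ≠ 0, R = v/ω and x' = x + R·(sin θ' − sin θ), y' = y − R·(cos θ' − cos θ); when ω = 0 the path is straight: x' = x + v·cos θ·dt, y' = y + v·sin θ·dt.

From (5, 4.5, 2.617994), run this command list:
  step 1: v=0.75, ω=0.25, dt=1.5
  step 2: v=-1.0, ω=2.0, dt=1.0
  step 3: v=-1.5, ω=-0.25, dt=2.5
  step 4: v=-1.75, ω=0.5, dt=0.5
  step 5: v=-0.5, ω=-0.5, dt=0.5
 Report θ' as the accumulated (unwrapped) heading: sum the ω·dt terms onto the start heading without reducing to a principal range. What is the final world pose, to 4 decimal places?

(4.8605, 10.2844, 4.3680)

step 1: θ'=2.9930 (R=3.0000) → pose (3.9442, 4.8689, 2.9930)
step 2: θ'=4.9930 (R=-0.5000) → pose (4.4986, 5.5018, 4.9930)
step 3: θ'=4.3680 (R=6.0000) → pose (4.6163, 9.1892, 4.3680)
step 4: θ'=4.6180 (R=-3.5000) → pose (4.8062, 10.0410, 4.6180)
step 5: θ'=4.3680 (R=1.0000) → pose (4.8605, 10.2844, 4.3680)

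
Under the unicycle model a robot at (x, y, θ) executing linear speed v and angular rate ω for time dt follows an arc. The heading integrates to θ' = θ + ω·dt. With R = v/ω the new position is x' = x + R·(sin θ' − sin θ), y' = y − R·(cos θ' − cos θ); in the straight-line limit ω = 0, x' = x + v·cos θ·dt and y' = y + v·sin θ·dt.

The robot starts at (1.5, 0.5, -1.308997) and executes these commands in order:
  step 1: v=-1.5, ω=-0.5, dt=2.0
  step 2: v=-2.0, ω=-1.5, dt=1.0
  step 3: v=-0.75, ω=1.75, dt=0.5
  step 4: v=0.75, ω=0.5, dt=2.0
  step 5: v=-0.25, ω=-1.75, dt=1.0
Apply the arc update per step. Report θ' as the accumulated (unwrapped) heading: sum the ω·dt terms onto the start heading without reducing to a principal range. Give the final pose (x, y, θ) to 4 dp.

(3.4581, 2.4992, -3.6840)

step 1: θ'=-2.3090 (R=3.0000) → pose (2.1787, 3.2953, -2.3090)
step 2: θ'=-3.8090 (R=1.3333) → pose (3.9902, 3.4453, -3.8090)
step 3: θ'=-2.9340 (R=-0.4286) → pose (4.3438, 3.3625, -2.9340)
step 4: θ'=-1.9340 (R=1.5000) → pose (3.2509, 2.4276, -1.9340)
step 5: θ'=-3.6840 (R=0.1429) → pose (3.4581, 2.4992, -3.6840)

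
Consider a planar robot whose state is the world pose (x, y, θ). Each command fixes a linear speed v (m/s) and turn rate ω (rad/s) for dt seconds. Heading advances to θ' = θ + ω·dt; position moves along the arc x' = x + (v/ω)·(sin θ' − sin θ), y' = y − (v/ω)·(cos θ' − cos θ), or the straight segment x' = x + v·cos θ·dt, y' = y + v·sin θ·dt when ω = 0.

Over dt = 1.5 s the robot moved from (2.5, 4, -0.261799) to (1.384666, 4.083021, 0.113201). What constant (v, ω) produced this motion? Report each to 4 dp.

v = -0.7500, ω = 0.2500

Δθ = 0.113201 − -0.261799 = 0.375000
ω = Δθ/dt = 0.375000/1.5 = 0.2500
R = Δx/(sin θ' − sin θ) = -3.0000
v = R·ω = -3.0000·0.2500 = -0.7500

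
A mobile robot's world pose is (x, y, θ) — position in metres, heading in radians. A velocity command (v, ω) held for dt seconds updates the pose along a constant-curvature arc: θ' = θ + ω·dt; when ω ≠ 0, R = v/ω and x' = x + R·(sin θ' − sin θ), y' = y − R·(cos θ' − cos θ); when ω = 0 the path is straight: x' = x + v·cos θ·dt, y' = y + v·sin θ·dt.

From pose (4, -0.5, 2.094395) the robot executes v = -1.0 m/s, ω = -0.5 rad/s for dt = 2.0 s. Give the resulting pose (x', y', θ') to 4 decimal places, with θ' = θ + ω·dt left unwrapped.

(4.0453, -2.4172, 1.0944)

θ' = 2.0944 + -0.5·2.0 = 1.0944
R = v/ω = -1.0/-0.5 = 2.0000
x' = 4 + 2.0000·(sin 1.0944 − sin 2.0944) = 4.0453
y' = -0.5 − 2.0000·(cos 1.0944 − cos 2.0944) = -2.4172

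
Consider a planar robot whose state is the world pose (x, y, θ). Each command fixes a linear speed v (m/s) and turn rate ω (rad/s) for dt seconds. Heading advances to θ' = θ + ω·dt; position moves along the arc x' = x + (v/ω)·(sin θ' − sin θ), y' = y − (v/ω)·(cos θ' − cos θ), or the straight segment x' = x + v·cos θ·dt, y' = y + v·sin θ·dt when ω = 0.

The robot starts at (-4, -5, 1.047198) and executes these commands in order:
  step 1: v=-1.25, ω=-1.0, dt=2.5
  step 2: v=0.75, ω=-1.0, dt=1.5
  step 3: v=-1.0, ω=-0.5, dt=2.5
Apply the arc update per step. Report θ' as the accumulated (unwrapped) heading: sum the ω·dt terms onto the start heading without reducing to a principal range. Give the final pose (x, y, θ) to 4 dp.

(-4.8066, -6.3359, -4.2028)

step 1: θ'=-1.4528 (R=1.2500) → pose (-6.3238, -4.5222, -1.4528)
step 2: θ'=-2.9528 (R=-0.7500) → pose (-6.9279, -5.3471, -2.9528)
step 3: θ'=-4.2028 (R=2.0000) → pose (-4.8066, -6.3359, -4.2028)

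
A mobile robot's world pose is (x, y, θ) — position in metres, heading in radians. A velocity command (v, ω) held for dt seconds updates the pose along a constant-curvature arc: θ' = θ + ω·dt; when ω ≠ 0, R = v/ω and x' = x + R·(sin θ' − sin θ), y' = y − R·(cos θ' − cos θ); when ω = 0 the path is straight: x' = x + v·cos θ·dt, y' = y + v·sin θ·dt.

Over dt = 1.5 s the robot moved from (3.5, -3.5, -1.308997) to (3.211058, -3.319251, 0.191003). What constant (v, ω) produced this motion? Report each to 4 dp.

v = -0.2500, ω = 1.0000

Δθ = 0.191003 − -1.308997 = 1.500000
ω = Δθ/dt = 1.500000/1.5 = 1.0000
R = Δx/(sin θ' − sin θ) = -0.2500
v = R·ω = -0.2500·1.0000 = -0.2500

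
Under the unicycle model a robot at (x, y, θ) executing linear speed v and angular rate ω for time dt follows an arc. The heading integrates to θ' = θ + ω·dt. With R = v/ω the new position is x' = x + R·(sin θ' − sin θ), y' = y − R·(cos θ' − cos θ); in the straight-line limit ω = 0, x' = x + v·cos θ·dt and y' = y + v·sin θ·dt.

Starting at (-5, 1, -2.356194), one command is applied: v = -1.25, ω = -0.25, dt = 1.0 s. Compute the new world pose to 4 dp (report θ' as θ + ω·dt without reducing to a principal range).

θ' = -2.3562 + -0.25·1.0 = -2.6062
R = v/ω = -1.25/-0.25 = 5.0000
x' = -5 + 5.0000·(sin -2.6062 − sin -2.3562) = -4.0154
y' = 1 − 5.0000·(cos -2.6062 − cos -2.3562) = 1.7648

(-4.0154, 1.7648, -2.6062)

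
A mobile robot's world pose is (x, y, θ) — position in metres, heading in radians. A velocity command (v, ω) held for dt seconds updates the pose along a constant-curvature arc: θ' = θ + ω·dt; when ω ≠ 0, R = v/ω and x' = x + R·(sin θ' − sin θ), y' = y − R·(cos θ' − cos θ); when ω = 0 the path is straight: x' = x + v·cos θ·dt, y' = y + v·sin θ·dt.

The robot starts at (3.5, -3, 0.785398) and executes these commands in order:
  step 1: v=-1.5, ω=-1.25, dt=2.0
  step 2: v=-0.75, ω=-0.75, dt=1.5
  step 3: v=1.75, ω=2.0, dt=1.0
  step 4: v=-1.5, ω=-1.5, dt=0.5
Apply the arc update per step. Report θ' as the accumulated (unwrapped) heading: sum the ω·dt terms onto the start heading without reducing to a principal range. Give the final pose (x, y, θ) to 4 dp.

step 1: θ'=-1.7146 (R=1.2000) → pose (1.4639, -1.9795, -1.7146)
step 2: θ'=-2.8396 (R=1.0000) → pose (2.1561, -1.1681, -2.8396)
step 3: θ'=-0.8396 (R=0.8750) → pose (1.7650, -2.5878, -0.8396)
step 4: θ'=-1.5896 (R=1.0000) → pose (1.5096, -1.9012, -1.5896)

(1.5096, -1.9012, -1.5896)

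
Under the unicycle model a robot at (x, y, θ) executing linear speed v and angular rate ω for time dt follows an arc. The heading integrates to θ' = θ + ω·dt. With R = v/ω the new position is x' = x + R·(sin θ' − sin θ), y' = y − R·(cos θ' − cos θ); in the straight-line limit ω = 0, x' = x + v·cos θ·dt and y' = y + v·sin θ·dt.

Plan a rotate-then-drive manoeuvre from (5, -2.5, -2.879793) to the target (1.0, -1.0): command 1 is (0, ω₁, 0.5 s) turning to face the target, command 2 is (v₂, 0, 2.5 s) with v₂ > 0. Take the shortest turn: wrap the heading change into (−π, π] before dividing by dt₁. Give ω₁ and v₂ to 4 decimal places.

ω₁ = -1.2411, v₂ = 1.7088

heading to target = atan2(-1−-2.5, 1−5) = 2.7828
Δθ = wrap(2.7828 − -2.8798) = -0.6206; ω₁ = Δθ/dt₁ = -1.2411
distance = √((1−5)² + (-1−-2.5)²) = 4.2720; v₂ = distance/dt₂ = 1.7088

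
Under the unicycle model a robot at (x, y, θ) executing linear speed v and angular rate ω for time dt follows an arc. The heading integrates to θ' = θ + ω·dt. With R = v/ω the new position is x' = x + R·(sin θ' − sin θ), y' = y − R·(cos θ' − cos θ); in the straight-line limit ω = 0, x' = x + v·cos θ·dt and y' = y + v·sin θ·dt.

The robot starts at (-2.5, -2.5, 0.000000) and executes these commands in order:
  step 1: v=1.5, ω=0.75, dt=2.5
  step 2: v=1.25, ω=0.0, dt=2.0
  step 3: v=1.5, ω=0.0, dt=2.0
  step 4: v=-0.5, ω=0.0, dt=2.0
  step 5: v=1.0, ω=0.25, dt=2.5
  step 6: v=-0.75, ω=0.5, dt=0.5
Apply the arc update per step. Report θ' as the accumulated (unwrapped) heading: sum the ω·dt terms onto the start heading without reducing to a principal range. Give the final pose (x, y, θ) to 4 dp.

step 1: θ'=1.8750 (R=2.0000) → pose (-0.5918, 0.0991, 1.8750)
step 2: θ'=1.8750 (straight) → pose (-1.3407, 2.4843, 1.8750)
step 3: θ'=1.8750 (straight) → pose (-2.2393, 5.3465, 1.8750)
step 4: θ'=1.8750 (straight) → pose (-1.9397, 4.3925, 1.8750)
step 5: θ'=2.5000 (R=4.0000) → pose (-3.3622, 6.3989, 2.5000)
step 6: θ'=2.7500 (R=-1.5000) → pose (-3.0370, 6.2142, 2.7500)

(-3.0370, 6.2142, 2.7500)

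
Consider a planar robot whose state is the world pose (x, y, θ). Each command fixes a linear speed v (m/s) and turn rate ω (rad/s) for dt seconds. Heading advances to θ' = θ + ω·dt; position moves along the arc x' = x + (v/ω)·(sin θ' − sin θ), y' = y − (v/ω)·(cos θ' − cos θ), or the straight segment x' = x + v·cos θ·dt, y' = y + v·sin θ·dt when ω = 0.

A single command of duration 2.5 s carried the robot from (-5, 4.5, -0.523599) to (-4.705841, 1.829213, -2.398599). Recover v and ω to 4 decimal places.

Δθ = -2.398599 − -0.523599 = -1.875000
ω = Δθ/dt = -1.875000/2.5 = -0.7500
R = −Δy/(cos θ' − cos θ) = -1.6667
v = R·ω = -1.6667·-0.7500 = 1.2500

v = 1.2500, ω = -0.7500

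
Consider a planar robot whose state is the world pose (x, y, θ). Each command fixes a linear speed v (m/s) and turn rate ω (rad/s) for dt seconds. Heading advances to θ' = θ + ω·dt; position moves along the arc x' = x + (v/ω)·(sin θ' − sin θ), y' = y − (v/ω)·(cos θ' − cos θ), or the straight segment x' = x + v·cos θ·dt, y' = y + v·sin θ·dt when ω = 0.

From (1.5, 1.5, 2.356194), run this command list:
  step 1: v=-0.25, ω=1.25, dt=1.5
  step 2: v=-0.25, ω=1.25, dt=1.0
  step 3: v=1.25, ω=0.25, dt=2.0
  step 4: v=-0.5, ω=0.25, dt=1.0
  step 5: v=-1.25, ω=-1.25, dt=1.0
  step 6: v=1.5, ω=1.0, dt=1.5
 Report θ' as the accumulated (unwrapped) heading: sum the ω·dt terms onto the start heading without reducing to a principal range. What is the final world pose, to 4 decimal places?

step 1: θ'=4.2312 (R=-0.2000) → pose (1.8187, 1.5489, 4.2312)
step 2: θ'=5.4812 (R=-0.2000) → pose (1.7852, 1.7805, 5.4812)
step 3: θ'=5.9812 (R=5.0000) → pose (3.8918, 0.4831, 5.9812)
step 4: θ'=6.2312 (R=-2.0000) → pose (3.4009, 0.5709, 6.2312)
step 5: θ'=4.9812 (R=1.0000) → pose (2.4887, 1.3040, 4.9812)
step 6: θ'=6.4812 (R=1.5000) → pose (4.2300, 0.2317, 6.4812)

(4.2300, 0.2317, 6.4812)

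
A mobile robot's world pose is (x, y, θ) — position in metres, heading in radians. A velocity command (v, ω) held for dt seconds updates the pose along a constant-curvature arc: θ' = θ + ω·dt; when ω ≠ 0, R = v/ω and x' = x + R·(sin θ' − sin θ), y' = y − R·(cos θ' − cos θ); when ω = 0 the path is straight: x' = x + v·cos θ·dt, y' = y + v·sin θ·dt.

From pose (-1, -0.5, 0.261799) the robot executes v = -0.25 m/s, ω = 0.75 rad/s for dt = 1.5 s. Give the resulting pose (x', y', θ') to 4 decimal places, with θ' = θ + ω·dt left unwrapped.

(-1.2414, -0.7610, 1.3868)

θ' = 0.2618 + 0.75·1.5 = 1.3868
R = v/ω = -0.25/0.75 = -0.3333
x' = -1 + -0.3333·(sin 1.3868 − sin 0.2618) = -1.2414
y' = -0.5 − -0.3333·(cos 1.3868 − cos 0.2618) = -0.7610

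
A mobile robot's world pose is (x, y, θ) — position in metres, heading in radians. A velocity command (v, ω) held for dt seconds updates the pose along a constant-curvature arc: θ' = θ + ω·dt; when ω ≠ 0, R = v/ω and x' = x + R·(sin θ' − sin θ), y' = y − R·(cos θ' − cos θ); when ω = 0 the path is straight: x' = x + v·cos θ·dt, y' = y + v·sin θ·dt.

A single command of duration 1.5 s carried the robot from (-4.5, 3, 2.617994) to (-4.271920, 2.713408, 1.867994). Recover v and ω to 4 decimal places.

v = -0.2500, ω = -0.5000

Δθ = 1.867994 − 2.617994 = -0.750000
ω = Δθ/dt = -0.750000/1.5 = -0.5000
R = −Δy/(cos θ' − cos θ) = 0.5000
v = R·ω = 0.5000·-0.5000 = -0.2500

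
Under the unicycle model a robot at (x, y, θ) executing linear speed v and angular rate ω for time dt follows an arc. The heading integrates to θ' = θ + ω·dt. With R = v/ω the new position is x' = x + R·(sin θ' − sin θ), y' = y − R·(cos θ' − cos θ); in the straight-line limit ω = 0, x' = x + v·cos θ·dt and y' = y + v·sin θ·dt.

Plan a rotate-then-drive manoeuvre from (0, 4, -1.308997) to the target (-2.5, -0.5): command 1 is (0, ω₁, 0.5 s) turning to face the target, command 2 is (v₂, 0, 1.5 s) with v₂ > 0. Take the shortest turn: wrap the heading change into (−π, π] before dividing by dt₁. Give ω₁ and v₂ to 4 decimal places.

heading to target = atan2(-0.5−4, -2.5−0) = -2.0779
Δθ = wrap(-2.0779 − -1.3090) = -0.7689; ω₁ = Δθ/dt₁ = -1.5378
distance = √((-2.5−0)² + (-0.5−4)²) = 5.1478; v₂ = distance/dt₂ = 3.4319

ω₁ = -1.5378, v₂ = 3.4319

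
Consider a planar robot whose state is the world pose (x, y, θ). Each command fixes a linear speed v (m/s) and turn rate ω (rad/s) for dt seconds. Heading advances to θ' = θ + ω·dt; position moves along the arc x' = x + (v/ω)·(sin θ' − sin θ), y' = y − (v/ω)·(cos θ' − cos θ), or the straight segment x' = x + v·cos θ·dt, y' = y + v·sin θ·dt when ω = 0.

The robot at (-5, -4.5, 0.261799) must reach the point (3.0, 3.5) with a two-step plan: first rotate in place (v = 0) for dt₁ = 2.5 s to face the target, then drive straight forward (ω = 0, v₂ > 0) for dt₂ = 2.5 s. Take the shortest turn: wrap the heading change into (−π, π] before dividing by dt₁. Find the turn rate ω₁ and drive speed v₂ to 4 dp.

heading to target = atan2(3.5−-4.5, 3−-5) = 0.7854
Δθ = wrap(0.7854 − 0.2618) = 0.5236; ω₁ = Δθ/dt₁ = 0.2094
distance = √((3−-5)² + (3.5−-4.5)²) = 11.3137; v₂ = distance/dt₂ = 4.5255

ω₁ = 0.2094, v₂ = 4.5255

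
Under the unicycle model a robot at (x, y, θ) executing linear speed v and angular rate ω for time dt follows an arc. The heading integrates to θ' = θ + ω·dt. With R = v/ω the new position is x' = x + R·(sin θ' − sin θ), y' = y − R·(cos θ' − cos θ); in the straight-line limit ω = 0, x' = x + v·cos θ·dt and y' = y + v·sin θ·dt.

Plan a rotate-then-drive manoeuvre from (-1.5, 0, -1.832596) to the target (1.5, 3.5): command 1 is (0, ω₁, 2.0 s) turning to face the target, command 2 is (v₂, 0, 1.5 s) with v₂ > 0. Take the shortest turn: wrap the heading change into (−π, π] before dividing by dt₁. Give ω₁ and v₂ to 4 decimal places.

ω₁ = 1.3474, v₂ = 3.0732

heading to target = atan2(3.5−0, 1.5−-1.5) = 0.8622
Δθ = wrap(0.8622 − -1.8326) = 2.6948; ω₁ = Δθ/dt₁ = 1.3474
distance = √((1.5−-1.5)² + (3.5−0)²) = 4.6098; v₂ = distance/dt₂ = 3.0732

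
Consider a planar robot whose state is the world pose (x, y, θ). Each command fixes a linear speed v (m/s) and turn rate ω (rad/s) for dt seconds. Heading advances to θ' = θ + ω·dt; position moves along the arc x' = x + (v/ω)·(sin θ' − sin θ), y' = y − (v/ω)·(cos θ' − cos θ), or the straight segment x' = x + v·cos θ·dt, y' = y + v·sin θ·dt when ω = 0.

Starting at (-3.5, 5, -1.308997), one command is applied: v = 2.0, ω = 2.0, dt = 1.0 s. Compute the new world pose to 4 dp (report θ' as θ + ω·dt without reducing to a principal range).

(-1.8968, 4.4882, 0.6910)

θ' = -1.3090 + 2.0·1.0 = 0.6910
R = v/ω = 2.0/2.0 = 1.0000
x' = -3.5 + 1.0000·(sin 0.6910 − sin -1.3090) = -1.8968
y' = 5 − 1.0000·(cos 0.6910 − cos -1.3090) = 4.4882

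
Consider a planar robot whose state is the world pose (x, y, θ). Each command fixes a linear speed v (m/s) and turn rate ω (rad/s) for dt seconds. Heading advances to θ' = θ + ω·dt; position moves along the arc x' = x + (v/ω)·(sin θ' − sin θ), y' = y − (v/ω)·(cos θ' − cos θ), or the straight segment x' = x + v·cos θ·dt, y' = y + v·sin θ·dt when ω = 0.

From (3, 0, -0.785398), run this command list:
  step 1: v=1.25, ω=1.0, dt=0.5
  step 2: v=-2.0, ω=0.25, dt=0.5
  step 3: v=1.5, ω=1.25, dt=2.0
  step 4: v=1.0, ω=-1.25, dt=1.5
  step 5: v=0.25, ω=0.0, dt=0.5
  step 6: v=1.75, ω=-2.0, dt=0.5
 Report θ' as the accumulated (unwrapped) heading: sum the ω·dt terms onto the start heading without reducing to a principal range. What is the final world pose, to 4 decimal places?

step 1: θ'=-0.2854 (R=1.2500) → pose (3.5320, -0.3156, -0.2854)
step 2: θ'=-0.1604 (R=-8.0000) → pose (2.5573, -0.0946, -0.1604)
step 3: θ'=2.3396 (R=1.2000) → pose (3.6115, 1.9243, 2.3396)
step 4: θ'=0.4646 (R=-0.8000) → pose (3.8280, 3.1957, 0.4646)
step 5: θ'=0.4646 (straight) → pose (3.9398, 3.2517, 0.4646)
step 6: θ'=-0.5354 (R=-0.8750) → pose (4.7782, 3.2220, -0.5354)

(4.7782, 3.2220, -0.5354)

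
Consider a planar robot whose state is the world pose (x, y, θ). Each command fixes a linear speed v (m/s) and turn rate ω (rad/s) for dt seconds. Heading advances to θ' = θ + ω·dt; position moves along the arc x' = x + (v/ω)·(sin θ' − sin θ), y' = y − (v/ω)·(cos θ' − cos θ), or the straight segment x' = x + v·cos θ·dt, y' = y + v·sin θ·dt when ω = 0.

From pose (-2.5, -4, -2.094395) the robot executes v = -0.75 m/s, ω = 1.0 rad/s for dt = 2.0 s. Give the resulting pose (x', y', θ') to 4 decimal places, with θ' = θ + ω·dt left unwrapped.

(-3.0788, -2.8783, -0.0944)

θ' = -2.0944 + 1.0·2.0 = -0.0944
R = v/ω = -0.75/1.0 = -0.7500
x' = -2.5 + -0.7500·(sin -0.0944 − sin -2.0944) = -3.0788
y' = -4 − -0.7500·(cos -0.0944 − cos -2.0944) = -2.8783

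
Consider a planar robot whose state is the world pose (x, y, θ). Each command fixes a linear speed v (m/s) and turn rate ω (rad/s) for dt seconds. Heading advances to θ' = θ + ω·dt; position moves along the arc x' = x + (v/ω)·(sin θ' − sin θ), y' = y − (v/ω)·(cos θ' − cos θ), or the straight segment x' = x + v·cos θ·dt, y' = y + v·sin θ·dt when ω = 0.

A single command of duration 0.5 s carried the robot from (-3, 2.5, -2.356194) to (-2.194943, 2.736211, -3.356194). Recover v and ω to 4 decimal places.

v = -1.7500, ω = -2.0000

Δθ = -3.356194 − -2.356194 = -1.000000
ω = Δθ/dt = -1.000000/0.5 = -2.0000
R = Δx/(sin θ' − sin θ) = 0.8750
v = R·ω = 0.8750·-2.0000 = -1.7500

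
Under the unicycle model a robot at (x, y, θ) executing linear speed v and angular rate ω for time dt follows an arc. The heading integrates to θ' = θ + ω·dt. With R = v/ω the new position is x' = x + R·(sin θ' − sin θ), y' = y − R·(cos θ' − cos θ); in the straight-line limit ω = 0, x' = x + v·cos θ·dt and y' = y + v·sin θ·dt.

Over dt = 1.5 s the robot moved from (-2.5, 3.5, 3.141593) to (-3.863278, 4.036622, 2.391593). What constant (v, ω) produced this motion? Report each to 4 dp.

Δθ = 2.391593 − 3.141593 = -0.750000
ω = Δθ/dt = -0.750000/1.5 = -0.5000
R = Δx/(sin θ' − sin θ) = -2.0000
v = R·ω = -2.0000·-0.5000 = 1.0000

v = 1.0000, ω = -0.5000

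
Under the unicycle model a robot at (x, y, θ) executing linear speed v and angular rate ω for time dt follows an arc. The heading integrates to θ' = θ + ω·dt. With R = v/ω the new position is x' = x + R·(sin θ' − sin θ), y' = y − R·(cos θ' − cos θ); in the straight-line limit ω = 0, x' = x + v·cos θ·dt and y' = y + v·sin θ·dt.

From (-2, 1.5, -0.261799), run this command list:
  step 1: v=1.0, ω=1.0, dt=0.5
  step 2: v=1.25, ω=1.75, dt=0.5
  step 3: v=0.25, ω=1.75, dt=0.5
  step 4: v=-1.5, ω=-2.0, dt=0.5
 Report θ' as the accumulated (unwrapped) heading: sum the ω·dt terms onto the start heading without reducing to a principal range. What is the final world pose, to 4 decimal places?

step 1: θ'=0.2382 (R=1.0000) → pose (-1.5052, 1.4942, 0.2382)
step 2: θ'=1.1132 (R=0.7143) → pose (-1.0330, 1.8727, 1.1132)
step 3: θ'=1.9882 (R=0.1429) → pose (-1.0305, 1.9937, 1.9882)
step 4: θ'=0.9882 (R=0.7500) → pose (-1.0899, 1.2771, 0.9882)

(-1.0899, 1.2771, 0.9882)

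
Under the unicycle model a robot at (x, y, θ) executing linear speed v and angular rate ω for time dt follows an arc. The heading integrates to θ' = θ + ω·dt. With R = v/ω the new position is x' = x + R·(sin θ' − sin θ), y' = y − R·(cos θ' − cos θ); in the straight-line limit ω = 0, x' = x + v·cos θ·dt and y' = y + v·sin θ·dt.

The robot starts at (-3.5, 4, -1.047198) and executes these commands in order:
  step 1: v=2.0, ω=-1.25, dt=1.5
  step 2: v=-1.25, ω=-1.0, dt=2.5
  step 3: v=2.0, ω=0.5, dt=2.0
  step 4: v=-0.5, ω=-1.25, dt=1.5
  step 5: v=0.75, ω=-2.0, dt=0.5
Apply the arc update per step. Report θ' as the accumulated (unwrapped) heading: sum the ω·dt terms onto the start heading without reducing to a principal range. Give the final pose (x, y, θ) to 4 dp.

(-2.5942, 2.6638, -7.2972)

step 1: θ'=-2.9222 (R=-1.6000) → pose (-4.5374, 1.6384, -2.9222)
step 2: θ'=-5.4222 (R=1.2500) → pose (-3.3173, -0.3963, -5.4222)
step 3: θ'=-4.4222 (R=4.0000) → pose (-2.5185, 3.3550, -4.4222)
step 4: θ'=-6.2972 (R=0.4000) → pose (-2.9073, 2.8406, -6.2972)
step 5: θ'=-7.2972 (R=-0.3750) → pose (-2.5942, 2.6638, -7.2972)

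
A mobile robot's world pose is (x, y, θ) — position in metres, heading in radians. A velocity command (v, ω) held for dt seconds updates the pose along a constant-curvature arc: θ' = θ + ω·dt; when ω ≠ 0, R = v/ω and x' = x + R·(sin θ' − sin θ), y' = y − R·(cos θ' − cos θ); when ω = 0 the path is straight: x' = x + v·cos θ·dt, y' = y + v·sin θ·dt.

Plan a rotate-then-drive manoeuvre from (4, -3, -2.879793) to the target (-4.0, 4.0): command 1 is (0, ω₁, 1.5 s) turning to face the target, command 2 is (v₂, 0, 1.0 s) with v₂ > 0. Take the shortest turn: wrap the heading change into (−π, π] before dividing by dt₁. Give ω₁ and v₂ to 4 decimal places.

ω₁ = -0.6538, v₂ = 10.6301

heading to target = atan2(4−-3, -4−4) = 2.4228
Δθ = wrap(2.4228 − -2.8798) = -0.9806; ω₁ = Δθ/dt₁ = -0.6538
distance = √((-4−4)² + (4−-3)²) = 10.6301; v₂ = distance/dt₂ = 10.6301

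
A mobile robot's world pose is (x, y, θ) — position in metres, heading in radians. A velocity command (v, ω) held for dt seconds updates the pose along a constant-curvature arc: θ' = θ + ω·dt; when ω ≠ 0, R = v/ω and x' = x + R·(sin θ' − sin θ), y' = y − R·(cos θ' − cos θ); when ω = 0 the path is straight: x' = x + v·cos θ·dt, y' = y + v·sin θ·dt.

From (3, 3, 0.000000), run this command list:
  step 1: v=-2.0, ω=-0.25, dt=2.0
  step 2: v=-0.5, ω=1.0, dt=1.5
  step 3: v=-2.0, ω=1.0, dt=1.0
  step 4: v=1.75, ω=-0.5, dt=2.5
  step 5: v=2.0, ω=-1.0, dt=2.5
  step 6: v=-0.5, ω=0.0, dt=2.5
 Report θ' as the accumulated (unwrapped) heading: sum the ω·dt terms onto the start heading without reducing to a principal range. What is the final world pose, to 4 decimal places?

(2.7194, 5.3253, -1.7500)

step 1: θ'=-0.5000 (R=8.0000) → pose (-0.8354, 3.9793, -0.5000)
step 2: θ'=1.0000 (R=-0.5000) → pose (-1.4959, 3.8107, 1.0000)
step 3: θ'=2.0000 (R=-2.0000) → pose (-1.6315, 1.8978, 2.0000)
step 4: θ'=0.7500 (R=-3.5000) → pose (-0.8347, 5.9152, 0.7500)
step 5: θ'=-1.7500 (R=-2.0000) → pose (2.4965, 4.0954, -1.7500)
step 6: θ'=-1.7500 (straight) → pose (2.7194, 5.3253, -1.7500)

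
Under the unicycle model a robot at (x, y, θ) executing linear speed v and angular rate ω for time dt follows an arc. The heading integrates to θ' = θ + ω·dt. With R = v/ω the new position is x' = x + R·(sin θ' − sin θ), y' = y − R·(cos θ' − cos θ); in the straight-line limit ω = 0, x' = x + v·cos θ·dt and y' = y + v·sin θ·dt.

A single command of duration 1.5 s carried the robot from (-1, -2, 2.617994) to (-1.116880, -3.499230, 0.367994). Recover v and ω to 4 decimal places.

Δθ = 0.367994 − 2.617994 = -2.250000
ω = Δθ/dt = -2.250000/1.5 = -1.5000
R = −Δy/(cos θ' − cos θ) = 0.8333
v = R·ω = 0.8333·-1.5000 = -1.2500

v = -1.2500, ω = -1.5000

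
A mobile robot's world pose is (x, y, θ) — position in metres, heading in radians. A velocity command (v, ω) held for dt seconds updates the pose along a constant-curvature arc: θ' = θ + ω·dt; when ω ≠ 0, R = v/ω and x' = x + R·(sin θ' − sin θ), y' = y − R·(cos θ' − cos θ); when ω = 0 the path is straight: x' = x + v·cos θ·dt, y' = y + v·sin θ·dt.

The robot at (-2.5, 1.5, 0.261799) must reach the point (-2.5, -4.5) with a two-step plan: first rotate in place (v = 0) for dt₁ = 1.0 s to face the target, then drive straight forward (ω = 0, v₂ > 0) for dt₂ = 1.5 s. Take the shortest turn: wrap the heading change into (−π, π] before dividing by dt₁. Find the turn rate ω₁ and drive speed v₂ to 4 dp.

heading to target = atan2(-4.5−1.5, -2.5−-2.5) = -1.5708
Δθ = wrap(-1.5708 − 0.2618) = -1.8326; ω₁ = Δθ/dt₁ = -1.8326
distance = √((-2.5−-2.5)² + (-4.5−1.5)²) = 6.0000; v₂ = distance/dt₂ = 4.0000

ω₁ = -1.8326, v₂ = 4.0000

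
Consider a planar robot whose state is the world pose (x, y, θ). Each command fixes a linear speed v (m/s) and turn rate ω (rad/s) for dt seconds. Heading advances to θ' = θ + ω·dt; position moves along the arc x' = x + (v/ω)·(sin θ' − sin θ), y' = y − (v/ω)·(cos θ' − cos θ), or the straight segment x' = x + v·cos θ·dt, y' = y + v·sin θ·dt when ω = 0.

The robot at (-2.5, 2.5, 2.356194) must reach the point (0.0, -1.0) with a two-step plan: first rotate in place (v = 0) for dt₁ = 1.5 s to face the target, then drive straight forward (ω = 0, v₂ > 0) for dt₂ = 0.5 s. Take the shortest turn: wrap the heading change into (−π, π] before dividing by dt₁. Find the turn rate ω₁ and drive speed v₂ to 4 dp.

ω₁ = 1.9843, v₂ = 8.6023

heading to target = atan2(-1−2.5, 0−-2.5) = -0.9505
Δθ = wrap(-0.9505 − 2.3562) = 2.9764; ω₁ = Δθ/dt₁ = 1.9843
distance = √((0−-2.5)² + (-1−2.5)²) = 4.3012; v₂ = distance/dt₂ = 8.6023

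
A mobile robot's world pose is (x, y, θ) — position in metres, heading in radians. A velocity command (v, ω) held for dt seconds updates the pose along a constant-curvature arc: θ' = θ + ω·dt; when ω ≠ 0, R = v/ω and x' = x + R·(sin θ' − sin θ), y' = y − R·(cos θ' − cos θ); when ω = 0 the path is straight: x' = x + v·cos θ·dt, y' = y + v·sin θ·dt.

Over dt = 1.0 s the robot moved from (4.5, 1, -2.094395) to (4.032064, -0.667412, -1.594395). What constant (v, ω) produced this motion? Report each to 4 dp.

v = 1.7500, ω = 0.5000

Δθ = -1.594395 − -2.094395 = 0.500000
ω = Δθ/dt = 0.500000/1.0 = 0.5000
R = −Δy/(cos θ' − cos θ) = 3.5000
v = R·ω = 3.5000·0.5000 = 1.7500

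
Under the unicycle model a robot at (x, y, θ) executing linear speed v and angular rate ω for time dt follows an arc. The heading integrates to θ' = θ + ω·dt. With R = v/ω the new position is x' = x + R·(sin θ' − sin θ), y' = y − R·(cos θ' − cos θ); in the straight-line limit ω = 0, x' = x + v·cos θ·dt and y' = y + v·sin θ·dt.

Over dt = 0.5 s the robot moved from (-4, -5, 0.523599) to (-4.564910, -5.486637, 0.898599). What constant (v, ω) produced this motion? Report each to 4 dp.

v = -1.5000, ω = 0.7500

Δθ = 0.898599 − 0.523599 = 0.375000
ω = Δθ/dt = 0.375000/0.5 = 0.7500
R = Δx/(sin θ' − sin θ) = -2.0000
v = R·ω = -2.0000·0.7500 = -1.5000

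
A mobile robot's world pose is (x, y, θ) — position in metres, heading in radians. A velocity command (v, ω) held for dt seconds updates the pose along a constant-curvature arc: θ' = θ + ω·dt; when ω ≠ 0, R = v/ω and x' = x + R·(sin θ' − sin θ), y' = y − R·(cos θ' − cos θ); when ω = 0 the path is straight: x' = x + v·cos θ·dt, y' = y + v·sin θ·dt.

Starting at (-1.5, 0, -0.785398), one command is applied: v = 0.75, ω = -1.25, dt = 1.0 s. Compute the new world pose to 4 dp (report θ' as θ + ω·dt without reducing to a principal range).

θ' = -0.7854 + -1.25·1.0 = -2.0354
R = v/ω = 0.75/-1.25 = -0.6000
x' = -1.5 + -0.6000·(sin -2.0354 − sin -0.7854) = -1.3879
y' = 0 − -0.6000·(cos -2.0354 − cos -0.7854) = -0.6931

(-1.3879, -0.6931, -2.0354)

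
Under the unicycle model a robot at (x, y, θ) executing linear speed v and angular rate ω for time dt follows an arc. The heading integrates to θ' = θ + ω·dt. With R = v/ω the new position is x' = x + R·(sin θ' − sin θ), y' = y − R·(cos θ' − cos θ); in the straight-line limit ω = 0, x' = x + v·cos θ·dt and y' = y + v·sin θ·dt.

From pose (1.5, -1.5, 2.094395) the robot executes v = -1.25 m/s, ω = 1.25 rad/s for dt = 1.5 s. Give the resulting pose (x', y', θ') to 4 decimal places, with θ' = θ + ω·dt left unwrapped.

(3.1025, -1.6765, 3.9694)

θ' = 2.0944 + 1.25·1.5 = 3.9694
R = v/ω = -1.25/1.25 = -1.0000
x' = 1.5 + -1.0000·(sin 3.9694 − sin 2.0944) = 3.1025
y' = -1.5 − -1.0000·(cos 3.9694 − cos 2.0944) = -1.6765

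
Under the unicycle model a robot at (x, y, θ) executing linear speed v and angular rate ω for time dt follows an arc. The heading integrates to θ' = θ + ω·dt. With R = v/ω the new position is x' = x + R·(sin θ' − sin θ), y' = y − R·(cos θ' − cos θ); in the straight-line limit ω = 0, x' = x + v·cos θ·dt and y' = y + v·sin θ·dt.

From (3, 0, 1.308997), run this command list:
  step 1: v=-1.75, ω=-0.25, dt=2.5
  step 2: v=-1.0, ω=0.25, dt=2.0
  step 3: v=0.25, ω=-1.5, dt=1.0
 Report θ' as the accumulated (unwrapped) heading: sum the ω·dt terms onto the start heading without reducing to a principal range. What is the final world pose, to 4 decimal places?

(-0.3090, -5.1094, -0.3160)

step 1: θ'=0.6840 (R=7.0000) → pose (0.6618, -3.6136, 0.6840)
step 2: θ'=1.1840 (R=-4.0000) → pose (-0.5151, -5.2049, 1.1840)
step 3: θ'=-0.3160 (R=-0.1667) → pose (-0.3090, -5.1094, -0.3160)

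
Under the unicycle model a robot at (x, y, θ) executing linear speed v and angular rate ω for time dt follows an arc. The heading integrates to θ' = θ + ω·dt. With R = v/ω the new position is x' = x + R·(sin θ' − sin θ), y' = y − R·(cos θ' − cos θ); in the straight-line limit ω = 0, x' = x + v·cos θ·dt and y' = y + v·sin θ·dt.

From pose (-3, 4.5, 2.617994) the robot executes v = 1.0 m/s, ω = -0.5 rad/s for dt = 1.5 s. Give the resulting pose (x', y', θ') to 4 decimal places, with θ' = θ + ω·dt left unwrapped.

(-3.9123, 5.6464, 1.8680)

θ' = 2.6180 + -0.5·1.5 = 1.8680
R = v/ω = 1.0/-0.5 = -2.0000
x' = -3 + -2.0000·(sin 1.8680 − sin 2.6180) = -3.9123
y' = 4.5 − -2.0000·(cos 1.8680 − cos 2.6180) = 5.6464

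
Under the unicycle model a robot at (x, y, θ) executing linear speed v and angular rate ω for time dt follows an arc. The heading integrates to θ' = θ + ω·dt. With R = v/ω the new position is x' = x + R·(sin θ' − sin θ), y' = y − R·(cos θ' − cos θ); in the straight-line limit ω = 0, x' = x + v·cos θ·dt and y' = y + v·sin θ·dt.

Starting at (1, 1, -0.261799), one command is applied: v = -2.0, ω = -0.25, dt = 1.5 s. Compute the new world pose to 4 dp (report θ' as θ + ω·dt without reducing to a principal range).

(-1.6864, 2.2954, -0.6368)

θ' = -0.2618 + -0.25·1.5 = -0.6368
R = v/ω = -2.0/-0.25 = 8.0000
x' = 1 + 8.0000·(sin -0.6368 − sin -0.2618) = -1.6864
y' = 1 − 8.0000·(cos -0.6368 − cos -0.2618) = 2.2954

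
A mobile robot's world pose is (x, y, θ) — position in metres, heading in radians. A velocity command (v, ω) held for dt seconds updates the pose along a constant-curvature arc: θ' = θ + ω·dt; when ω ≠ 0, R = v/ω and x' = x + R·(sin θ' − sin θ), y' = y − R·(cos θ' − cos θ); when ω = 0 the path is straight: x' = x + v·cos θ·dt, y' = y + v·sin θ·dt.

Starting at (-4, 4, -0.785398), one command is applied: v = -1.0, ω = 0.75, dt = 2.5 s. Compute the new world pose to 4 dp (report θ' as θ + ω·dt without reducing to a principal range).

θ' = -0.7854 + 0.75·2.5 = 1.0896
R = v/ω = -1.0/0.75 = -1.3333
x' = -4 + -1.3333·(sin 1.0896 − sin -0.7854) = -6.1247
y' = 4 − -1.3333·(cos 1.0896 − cos -0.7854) = 3.6743

(-6.1247, 3.6743, 1.0896)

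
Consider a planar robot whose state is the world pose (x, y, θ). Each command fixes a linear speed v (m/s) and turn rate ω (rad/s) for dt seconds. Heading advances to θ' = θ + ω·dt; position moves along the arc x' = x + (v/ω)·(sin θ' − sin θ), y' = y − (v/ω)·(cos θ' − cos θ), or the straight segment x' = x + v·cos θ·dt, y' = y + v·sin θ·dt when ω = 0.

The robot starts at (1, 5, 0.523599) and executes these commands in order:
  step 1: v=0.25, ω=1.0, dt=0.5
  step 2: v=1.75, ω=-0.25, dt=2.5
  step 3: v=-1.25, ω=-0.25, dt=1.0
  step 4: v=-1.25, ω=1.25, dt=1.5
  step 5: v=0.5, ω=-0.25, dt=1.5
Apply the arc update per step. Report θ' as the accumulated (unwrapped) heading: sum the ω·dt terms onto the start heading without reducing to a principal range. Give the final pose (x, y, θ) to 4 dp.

step 1: θ'=1.0236 (R=0.2500) → pose (1.0885, 5.0864, 1.0236)
step 2: θ'=0.3986 (R=-7.0000) → pose (4.3495, 7.8956, 0.3986)
step 3: θ'=0.1486 (R=5.0000) → pose (3.1491, 7.5587, 0.1486)
step 4: θ'=2.0236 (R=-1.0000) → pose (2.3980, 6.1323, 2.0236)
step 5: θ'=1.6486 (R=-2.0000) → pose (2.2025, 6.8518, 1.6486)

(2.2025, 6.8518, 1.6486)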